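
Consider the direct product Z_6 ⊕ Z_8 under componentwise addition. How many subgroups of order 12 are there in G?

3

|G| = 48 and 12 | 48, so subgroups of order 12 are possible by Lagrange.
The subgroups of order 12 are: {(0,0), (0,2), (0,4), (0,6), (2,0), (2,2), (2,4), (2,6), (4,0), (4,2), (4,4), (4,6)}; {(0,0), (0,4), (1,0), (1,4), (2,0), (2,4), (3,0), (3,4), (4,0), (4,4), (5,0), (5,4)}; {(0,0), (0,4), (1,2), (1,6), (2,0), (2,4), (3,2), (3,6), (4,0), (4,4), (5,2), (5,6)}.
So G has 3 subgroups of order 12.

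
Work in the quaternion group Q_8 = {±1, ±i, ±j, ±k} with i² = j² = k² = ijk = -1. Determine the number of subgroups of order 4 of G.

3

|G| = 8 and 4 | 8, so subgroups of order 4 are possible by Lagrange.
The subgroups of order 4 are: {1, -1, i, -i}; {1, -1, j, -j}; {1, -1, k, -k}.
So G has 3 subgroups of order 4.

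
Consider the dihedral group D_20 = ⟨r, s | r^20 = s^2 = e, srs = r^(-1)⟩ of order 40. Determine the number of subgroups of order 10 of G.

|G| = 40 and 10 | 40, so subgroups of order 10 are possible by Lagrange.
The subgroups of order 10 are: {e, r^2, r^4, r^6, r^8, r^10, r^12, r^14, r^16, r^18}; {e, r^4, r^8, r^12, r^16, r^2s, r^6s, r^10s, r^14s, r^18s}; {e, r^4, r^8, r^12, r^16, r^3s, r^7s, r^11s, r^15s, r^19s}; {e, r^4, r^8, r^12, r^16, s, r^4s, r^8s, r^12s, r^16s}; … (5 in all).
So G has 5 subgroups of order 10.

5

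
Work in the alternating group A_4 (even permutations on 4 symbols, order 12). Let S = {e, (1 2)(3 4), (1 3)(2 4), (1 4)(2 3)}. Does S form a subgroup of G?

Yes

|S| = 4 divides |G| = 12, consistent with Lagrange.
S contains the identity, every element's inverse is in S, and S is closed under ∘: it is a subgroup.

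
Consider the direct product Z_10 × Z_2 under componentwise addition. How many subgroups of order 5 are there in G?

1

|G| = 20 and 5 | 20, so subgroups of order 5 are possible by Lagrange.
The subgroups of order 5 are: {(0,0), (2,0), (4,0), (6,0), (8,0)}.
So G has 1 subgroup of order 5.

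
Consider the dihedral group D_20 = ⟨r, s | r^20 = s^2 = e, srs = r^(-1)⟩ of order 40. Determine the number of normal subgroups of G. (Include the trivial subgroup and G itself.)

9

G has 48 subgroups. Checking conjugation-invariance by order — order 1: 1/1 normal; order 2: 1/21 normal; order 4: 1/11 normal; order 5: 1/1 normal; order 8: 0/5 normal; order 10: 1/5 normal; order 20: 3/3 normal; order 40: 1/1 normal.
Total normal subgroups: 9.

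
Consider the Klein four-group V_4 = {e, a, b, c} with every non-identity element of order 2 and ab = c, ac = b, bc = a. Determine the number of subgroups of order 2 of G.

3

|G| = 4 and 2 | 4, so subgroups of order 2 are possible by Lagrange.
The subgroups of order 2 are: {e, a}; {e, b}; {e, c}.
So G has 3 subgroups of order 2.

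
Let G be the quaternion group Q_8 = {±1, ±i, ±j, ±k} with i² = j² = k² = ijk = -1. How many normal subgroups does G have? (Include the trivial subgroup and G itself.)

G has 6 subgroups. Checking conjugation-invariance by order — order 1: 1/1 normal; order 2: 1/1 normal; order 4: 3/3 normal; order 8: 1/1 normal.
Total normal subgroups: 6.

6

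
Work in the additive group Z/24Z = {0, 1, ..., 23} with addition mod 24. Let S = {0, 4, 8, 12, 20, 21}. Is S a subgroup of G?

21 ∈ S but its inverse 3 ∉ S, so S is not a subgroup.

No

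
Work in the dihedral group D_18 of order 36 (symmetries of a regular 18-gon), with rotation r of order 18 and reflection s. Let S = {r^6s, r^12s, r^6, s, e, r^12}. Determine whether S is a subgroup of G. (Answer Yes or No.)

Yes

|S| = 6 divides |G| = 36, consistent with Lagrange.
S contains the identity, every element's inverse is in S, and S is closed under ·: it is a subgroup.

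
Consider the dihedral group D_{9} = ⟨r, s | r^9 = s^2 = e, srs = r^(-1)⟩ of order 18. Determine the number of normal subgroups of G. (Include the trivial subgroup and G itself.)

4

G has 16 subgroups. Checking conjugation-invariance by order — order 1: 1/1 normal; order 2: 0/9 normal; order 3: 1/1 normal; order 6: 0/3 normal; order 9: 1/1 normal; order 18: 1/1 normal.
Total normal subgroups: 4.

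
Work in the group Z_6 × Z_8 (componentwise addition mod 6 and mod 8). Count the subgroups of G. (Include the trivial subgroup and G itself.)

22

|G| = 48, so by Lagrange every subgroup order divides 48. Divisors: 1, 2, 3, 4, 6, 8, 12, 16, 24, 48.
Subgroups by order — order 1: 1; order 2: 3; order 3: 1; order 4: 3; order 6: 3; order 8: 3; order 12: 3; order 16: 1; order 24: 3; order 48: 1.
Total: 1 + 3 + 1 + 3 + 3 + 3 + 3 + 1 + 3 + 1 = 22.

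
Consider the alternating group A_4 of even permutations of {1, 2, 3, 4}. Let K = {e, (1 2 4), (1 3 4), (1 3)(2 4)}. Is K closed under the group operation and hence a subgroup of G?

(1 3 4) ∈ K but its inverse (1 4 3) ∉ K, so K is not a subgroup.

No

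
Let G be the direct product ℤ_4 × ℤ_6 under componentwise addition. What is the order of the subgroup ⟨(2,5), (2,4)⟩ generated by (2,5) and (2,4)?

|⟨(2,5)⟩| = 6 and |⟨(2,4)⟩| = 6, so |H| is a multiple of lcm(6, 6) = 6 and divides |G| = 24.
Closing under the operation: H = {(0,0), (0,1), (0,2), (0,3), (0,4), (0,5), (2,0), (2,1), (2,2), (2,3), (2,4), (2,5)}, so |H| = 12.

12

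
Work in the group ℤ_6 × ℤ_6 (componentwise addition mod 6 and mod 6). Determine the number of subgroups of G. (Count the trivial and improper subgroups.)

|G| = 36, so by Lagrange every subgroup order divides 36. Divisors: 1, 2, 3, 4, 6, 9, 12, 18, 36.
Subgroups by order — order 1: 1; order 2: 3; order 3: 4; order 4: 1; order 6: 12; order 9: 1; order 12: 4; order 18: 3; order 36: 1.
Total: 1 + 3 + 4 + 1 + 12 + 1 + 4 + 3 + 1 = 30.

30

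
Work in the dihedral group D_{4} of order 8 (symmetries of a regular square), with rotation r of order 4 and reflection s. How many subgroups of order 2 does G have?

|G| = 8 and 2 | 8, so subgroups of order 2 are possible by Lagrange.
The subgroups of order 2 are: {e, r^2}; {e, r^2s}; {e, r^3s}; {e, rs}; … (5 in all).
So G has 5 subgroups of order 2.

5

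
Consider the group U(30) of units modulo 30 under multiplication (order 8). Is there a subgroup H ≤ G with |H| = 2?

Yes

2 | 8. A subgroup of order 2 is {1, 11}.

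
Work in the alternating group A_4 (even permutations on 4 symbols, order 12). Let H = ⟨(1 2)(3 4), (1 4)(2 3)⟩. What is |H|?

4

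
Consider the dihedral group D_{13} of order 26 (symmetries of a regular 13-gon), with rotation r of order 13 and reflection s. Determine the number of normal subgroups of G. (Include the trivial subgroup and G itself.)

3

G has 16 subgroups. Checking conjugation-invariance by order — order 1: 1/1 normal; order 2: 0/13 normal; order 13: 1/1 normal; order 26: 1/1 normal.
Total normal subgroups: 3.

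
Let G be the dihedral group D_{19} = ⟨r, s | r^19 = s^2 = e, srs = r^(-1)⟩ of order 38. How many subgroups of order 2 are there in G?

19

|G| = 38 and 2 | 38, so subgroups of order 2 are possible by Lagrange.
The subgroups of order 2 are: {e, r^10s}; {e, r^11s}; {e, r^12s}; {e, r^13s}; … (19 in all).
So G has 19 subgroups of order 2.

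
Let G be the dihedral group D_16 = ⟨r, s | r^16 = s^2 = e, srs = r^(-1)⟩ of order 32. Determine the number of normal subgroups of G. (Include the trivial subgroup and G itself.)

8

G has 36 subgroups. Checking conjugation-invariance by order — order 1: 1/1 normal; order 2: 1/17 normal; order 4: 1/9 normal; order 8: 1/5 normal; order 16: 3/3 normal; order 32: 1/1 normal.
Total normal subgroups: 8.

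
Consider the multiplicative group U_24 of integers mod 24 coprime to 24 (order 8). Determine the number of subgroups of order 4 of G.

7

|G| = 8 and 4 | 8, so subgroups of order 4 are possible by Lagrange.
The subgroups of order 4 are: {1, 11, 13, 23}; {1, 11, 17, 19}; {1, 5, 7, 11}; {1, 5, 13, 17}; … (7 in all).
So G has 7 subgroups of order 4.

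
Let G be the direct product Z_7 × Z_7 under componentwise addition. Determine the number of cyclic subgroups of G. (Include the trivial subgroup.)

A cyclic subgroup of order d is generated by each of its φ(d) elements of order d, so the cyclic subgroups of order d number (#elements of order d)/φ(d).
Cyclic subgroups by order — order 1: 1; order 7: 8.
Total: 9.

9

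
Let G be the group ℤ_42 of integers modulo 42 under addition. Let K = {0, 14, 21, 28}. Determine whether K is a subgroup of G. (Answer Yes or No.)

|K| = 4 does not divide |G| = 42, so by Lagrange K is not a subgroup.

No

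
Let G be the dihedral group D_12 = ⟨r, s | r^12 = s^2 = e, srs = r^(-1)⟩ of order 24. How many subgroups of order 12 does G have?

3

|G| = 24 and 12 | 24, so subgroups of order 12 are possible by Lagrange.
The subgroups of order 12 are: {e, r, r^2, r^3, r^4, r^5, r^6, r^7, r^8, r^9, r^10, r^11}; {e, r^2, r^4, r^6, r^8, r^10, s, r^2s, r^4s, r^6s, r^8s, r^10s}; {e, r^2, r^4, r^6, r^8, r^10, rs, r^3s, r^5s, r^7s, r^9s, r^11s}.
So G has 3 subgroups of order 12.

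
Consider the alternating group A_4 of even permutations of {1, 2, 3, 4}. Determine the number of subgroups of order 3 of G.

|G| = 12 and 3 | 12, so subgroups of order 3 are possible by Lagrange.
The subgroups of order 3 are: {e, (1 2 3), (1 3 2)}; {e, (1 2 4), (1 4 2)}; {e, (1 3 4), (1 4 3)}; {e, (2 3 4), (2 4 3)}.
So G has 4 subgroups of order 3.

4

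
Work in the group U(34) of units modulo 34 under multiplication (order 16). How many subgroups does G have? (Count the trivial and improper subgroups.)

5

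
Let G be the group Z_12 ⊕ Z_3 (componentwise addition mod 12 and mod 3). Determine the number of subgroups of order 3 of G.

4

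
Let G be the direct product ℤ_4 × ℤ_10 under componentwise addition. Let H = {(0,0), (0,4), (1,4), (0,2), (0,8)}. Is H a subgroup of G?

No

(0,4) ∈ H but its inverse (0,6) ∉ H, so H is not a subgroup.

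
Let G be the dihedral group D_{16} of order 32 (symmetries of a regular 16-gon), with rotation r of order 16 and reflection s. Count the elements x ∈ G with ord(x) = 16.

8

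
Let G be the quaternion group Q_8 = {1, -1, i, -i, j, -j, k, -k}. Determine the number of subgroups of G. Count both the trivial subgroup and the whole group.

6

|G| = 8, so by Lagrange every subgroup order divides 8. Divisors: 1, 2, 4, 8.
Subgroups by order — order 1: 1; order 2: 1; order 4: 3; order 8: 1.
Total: 1 + 1 + 3 + 1 = 6.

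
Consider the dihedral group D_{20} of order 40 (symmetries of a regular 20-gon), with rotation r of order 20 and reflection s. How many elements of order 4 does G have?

The elements of order 4 are: r^5, r^15.
That's 2.

2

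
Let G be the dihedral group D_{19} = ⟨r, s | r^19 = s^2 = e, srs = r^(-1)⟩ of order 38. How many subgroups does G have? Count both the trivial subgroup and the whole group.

|G| = 38, so by Lagrange every subgroup order divides 38. Divisors: 1, 2, 19, 38.
Subgroups by order — order 1: 1; order 2: 19; order 19: 1; order 38: 1.
Total: 1 + 19 + 1 + 1 = 22.

22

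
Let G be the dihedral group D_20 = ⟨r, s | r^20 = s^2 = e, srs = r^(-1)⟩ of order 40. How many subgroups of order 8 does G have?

5

|G| = 40 and 8 | 40, so subgroups of order 8 are possible by Lagrange.
The subgroups of order 8 are: {e, r^5, r^10, r^15, s, r^5s, r^10s, r^15s}; {e, r^5, r^10, r^15, rs, r^6s, r^11s, r^16s}; {e, r^5, r^10, r^15, r^2s, r^7s, r^12s, r^17s}; {e, r^5, r^10, r^15, r^3s, r^8s, r^13s, r^18s}; … (5 in all).
So G has 5 subgroups of order 8.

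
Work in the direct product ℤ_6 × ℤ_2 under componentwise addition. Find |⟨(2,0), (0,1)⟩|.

6

|⟨(2,0)⟩| = 3 and |⟨(0,1)⟩| = 2, so |H| is a multiple of lcm(3, 2) = 6 and divides |G| = 12.
Closing under the operation: H = {(0,0), (0,1), (2,0), (2,1), (4,0), (4,1)}, so |H| = 6.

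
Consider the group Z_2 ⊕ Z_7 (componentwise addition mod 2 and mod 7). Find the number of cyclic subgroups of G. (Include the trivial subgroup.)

Group the elements of G by the cyclic subgroup they generate; each cyclic subgroup of order d accounts for φ(d) elements.
Cyclic subgroups by order — order 1: 1; order 2: 1; order 7: 1; order 14: 1.
Total: 4.

4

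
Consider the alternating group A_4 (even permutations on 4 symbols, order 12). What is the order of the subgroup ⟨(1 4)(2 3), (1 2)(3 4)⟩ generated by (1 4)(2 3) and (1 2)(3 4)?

4

|⟨(1 4)(2 3)⟩| = 2 and |⟨(1 2)(3 4)⟩| = 2, so |H| is a multiple of lcm(2, 2) = 2 and divides |G| = 12.
Closing under the operation: H = {e, (1 2)(3 4), (1 3)(2 4), (1 4)(2 3)}, so |H| = 4.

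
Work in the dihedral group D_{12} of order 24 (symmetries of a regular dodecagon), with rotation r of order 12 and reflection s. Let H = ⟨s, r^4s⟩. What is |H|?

|⟨s⟩| = 2 and |⟨r^4s⟩| = 2, so |H| is a multiple of lcm(2, 2) = 2 and divides |G| = 24.
Closing under the operation: H = {e, r^4, r^8, s, r^4s, r^8s}, so |H| = 6.

6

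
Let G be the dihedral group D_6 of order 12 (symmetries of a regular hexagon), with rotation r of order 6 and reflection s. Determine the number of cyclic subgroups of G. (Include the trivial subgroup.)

10

A cyclic subgroup of order d is generated by each of its φ(d) elements of order d, so the cyclic subgroups of order d number (#elements of order d)/φ(d).
Cyclic subgroups by order — order 1: 1; order 2: 7; order 3: 1; order 6: 1.
Total: 10.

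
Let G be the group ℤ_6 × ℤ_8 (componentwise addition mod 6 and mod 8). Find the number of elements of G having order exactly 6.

An element (a,b) has order lcm(ord(a), ord(b)); count pairs with lcm equal to 6.
Enumerating gives 6 such elements.

6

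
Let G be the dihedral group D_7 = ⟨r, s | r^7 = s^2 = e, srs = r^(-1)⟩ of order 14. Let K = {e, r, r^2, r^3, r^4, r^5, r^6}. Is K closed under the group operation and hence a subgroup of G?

Yes

|K| = 7 divides |G| = 14, consistent with Lagrange.
K contains the identity, every element's inverse is in K, and K is closed under ·: it is a subgroup.
In fact K = ⟨r^4⟩.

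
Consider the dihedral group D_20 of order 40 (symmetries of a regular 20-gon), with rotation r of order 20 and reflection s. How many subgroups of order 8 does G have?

5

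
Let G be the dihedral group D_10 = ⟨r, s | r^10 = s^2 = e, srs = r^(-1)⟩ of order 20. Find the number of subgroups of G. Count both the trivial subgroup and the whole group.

22

|G| = 20, so by Lagrange every subgroup order divides 20. Divisors: 1, 2, 4, 5, 10, 20.
Subgroups by order — order 1: 1; order 2: 11; order 4: 5; order 5: 1; order 10: 3; order 20: 1.
Total: 1 + 11 + 5 + 1 + 3 + 1 = 22.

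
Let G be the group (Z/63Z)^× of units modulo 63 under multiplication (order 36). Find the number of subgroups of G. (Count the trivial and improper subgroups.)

30

|G| = 36, so by Lagrange every subgroup order divides 36. Divisors: 1, 2, 3, 4, 6, 9, 12, 18, 36.
Subgroups by order — order 1: 1; order 2: 3; order 3: 4; order 4: 1; order 6: 12; order 9: 1; order 12: 4; order 18: 3; order 36: 1.
Total: 1 + 3 + 4 + 1 + 12 + 1 + 4 + 3 + 1 = 30.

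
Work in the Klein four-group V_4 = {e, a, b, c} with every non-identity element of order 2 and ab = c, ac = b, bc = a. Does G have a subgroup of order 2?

2 | 4. A subgroup of order 2 is {e, a}.

Yes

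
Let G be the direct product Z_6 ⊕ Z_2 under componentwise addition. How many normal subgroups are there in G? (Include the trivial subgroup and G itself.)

10

G is abelian, so every subgroup is normal.
G has 10 subgroups in total, hence 10 normal subgroups.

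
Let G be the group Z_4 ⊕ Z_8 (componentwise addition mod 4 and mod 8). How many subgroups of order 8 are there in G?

7

|G| = 32 and 8 | 32, so subgroups of order 8 are possible by Lagrange.
The subgroups of order 8 are: {(0,0), (0,1), (0,2), (0,3), (0,4), (0,5), (0,6), (0,7)}; {(0,0), (0,2), (0,4), (0,6), (2,0), (2,2), (2,4), (2,6)}; {(0,0), (0,2), (0,4), (0,6), (2,1), (2,3), (2,5), (2,7)}; {(0,0), (0,4), (1,0), (1,4), (2,0), (2,4), (3,0), (3,4)}; … (7 in all).
So G has 7 subgroups of order 8.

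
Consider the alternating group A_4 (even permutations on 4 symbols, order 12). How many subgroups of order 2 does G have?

3

|G| = 12 and 2 | 12, so subgroups of order 2 are possible by Lagrange.
The subgroups of order 2 are: {e, (1 2)(3 4)}; {e, (1 3)(2 4)}; {e, (1 4)(2 3)}.
So G has 3 subgroups of order 2.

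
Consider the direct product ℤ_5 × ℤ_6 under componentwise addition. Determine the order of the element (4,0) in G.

The order of (4,0) in Z_5 × Z_6 is lcm(ord(4) in Z_5, ord(0) in Z_6).
ord(4) = 5 and ord(0) = 1, so |⟨(4,0)⟩| = lcm(5, 1) = 5.

5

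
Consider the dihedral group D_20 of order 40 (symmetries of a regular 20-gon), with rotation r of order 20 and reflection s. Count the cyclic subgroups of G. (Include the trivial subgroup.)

26

A cyclic subgroup of order d is generated by each of its φ(d) elements of order d, so the cyclic subgroups of order d number (#elements of order d)/φ(d).
Cyclic subgroups by order — order 1: 1; order 2: 21; order 4: 1; order 5: 1; order 10: 1; order 20: 1.
Total: 26.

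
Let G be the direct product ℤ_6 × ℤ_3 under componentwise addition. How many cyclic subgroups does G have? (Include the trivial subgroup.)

A cyclic subgroup of order d is generated by each of its φ(d) elements of order d, so the cyclic subgroups of order d number (#elements of order d)/φ(d).
Cyclic subgroups by order — order 1: 1; order 2: 1; order 3: 4; order 6: 4.
Total: 10.

10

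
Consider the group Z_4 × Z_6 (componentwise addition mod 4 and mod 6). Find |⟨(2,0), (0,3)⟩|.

4

|⟨(2,0)⟩| = 2 and |⟨(0,3)⟩| = 2, so |H| is a multiple of lcm(2, 2) = 2 and divides |G| = 24.
Closing under the operation: H = {(0,0), (0,3), (2,0), (2,3)}, so |H| = 4.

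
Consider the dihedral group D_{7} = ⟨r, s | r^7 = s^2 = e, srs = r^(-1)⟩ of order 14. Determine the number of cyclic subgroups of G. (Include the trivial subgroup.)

Group the elements of G by the cyclic subgroup they generate; each cyclic subgroup of order d accounts for φ(d) elements.
Cyclic subgroups by order — order 1: 1; order 2: 7; order 7: 1.
Total: 9.

9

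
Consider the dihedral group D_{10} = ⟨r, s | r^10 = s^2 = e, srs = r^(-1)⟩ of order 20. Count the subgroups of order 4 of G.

|G| = 20 and 4 | 20, so subgroups of order 4 are possible by Lagrange.
The subgroups of order 4 are: {e, r^5, r^2s, r^7s}; {e, r^5, r^3s, r^8s}; {e, r^5, r^4s, r^9s}; {e, r^5, s, r^5s}; … (5 in all).
So G has 5 subgroups of order 4.

5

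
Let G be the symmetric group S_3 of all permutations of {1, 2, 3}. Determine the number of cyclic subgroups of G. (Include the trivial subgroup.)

Group the elements of G by the cyclic subgroup they generate; each cyclic subgroup of order d accounts for φ(d) elements.
Cyclic subgroups by order — order 1: 1; order 2: 3; order 3: 1.
Total: 5.

5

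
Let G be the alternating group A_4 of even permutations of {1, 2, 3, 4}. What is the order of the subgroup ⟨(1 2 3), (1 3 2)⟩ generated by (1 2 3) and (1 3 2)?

|⟨(1 2 3)⟩| = 3 and |⟨(1 3 2)⟩| = 3, so |H| is a multiple of lcm(3, 3) = 3 and divides |G| = 12.
Closing under the operation: H = {e, (1 2 3), (1 3 2)}, so |H| = 3.

3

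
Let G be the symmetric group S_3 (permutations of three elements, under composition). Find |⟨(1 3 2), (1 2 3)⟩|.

|⟨(1 3 2)⟩| = 3 and |⟨(1 2 3)⟩| = 3, so |H| is a multiple of lcm(3, 3) = 3 and divides |G| = 6.
Closing under the operation: H = {e, (1 2 3), (1 3 2)}, so |H| = 3.

3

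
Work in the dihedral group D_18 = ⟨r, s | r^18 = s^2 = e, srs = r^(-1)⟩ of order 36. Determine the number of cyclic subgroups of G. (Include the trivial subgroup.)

Each element a generates a cyclic subgroup ⟨a⟩; distinct elements may generate the same one (a cyclic group of order d has φ(d) generators).
Cyclic subgroups by order — order 1: 1; order 2: 19; order 3: 1; order 6: 1; order 9: 1; order 18: 1.
Total: 24.

24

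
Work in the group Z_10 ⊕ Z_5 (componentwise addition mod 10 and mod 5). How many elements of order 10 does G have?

24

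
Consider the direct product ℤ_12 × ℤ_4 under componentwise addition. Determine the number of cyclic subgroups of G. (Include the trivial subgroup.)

A cyclic subgroup of order d is generated by each of its φ(d) elements of order d, so the cyclic subgroups of order d number (#elements of order d)/φ(d).
Cyclic subgroups by order — order 1: 1; order 2: 3; order 3: 1; order 4: 6; order 6: 3; order 12: 6.
Total: 20.

20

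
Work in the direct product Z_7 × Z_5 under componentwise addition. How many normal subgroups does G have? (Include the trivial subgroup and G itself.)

4

G is abelian, so every subgroup is normal.
G has 4 subgroups in total, hence 4 normal subgroups.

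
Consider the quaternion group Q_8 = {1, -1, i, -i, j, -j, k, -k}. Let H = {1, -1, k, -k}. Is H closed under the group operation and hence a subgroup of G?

|H| = 4 divides |G| = 8, consistent with Lagrange.
H contains the identity, every element's inverse is in H, and H is closed under ·: it is a subgroup.
In fact H = ⟨-k⟩.

Yes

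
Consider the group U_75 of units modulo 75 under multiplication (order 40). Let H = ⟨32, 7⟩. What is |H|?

|⟨32⟩| = 4 and |⟨7⟩| = 4, so |H| is a multiple of lcm(4, 4) = 4 and divides |G| = 40.
Closing under the operation: H = {1, 7, 26, 32, 43, 49, 68, 74}, so |H| = 8.

8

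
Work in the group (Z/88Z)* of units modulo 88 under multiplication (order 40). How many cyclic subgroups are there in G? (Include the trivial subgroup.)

A cyclic subgroup of order d is generated by each of its φ(d) elements of order d, so the cyclic subgroups of order d number (#elements of order d)/φ(d).
Cyclic subgroups by order — order 1: 1; order 2: 7; order 5: 1; order 10: 7.
Total: 16.

16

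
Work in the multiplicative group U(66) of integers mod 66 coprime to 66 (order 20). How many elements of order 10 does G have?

12

Enumerating element orders in G gives 12 elements of order 10.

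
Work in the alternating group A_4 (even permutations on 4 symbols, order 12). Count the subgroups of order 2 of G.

3

|G| = 12 and 2 | 12, so subgroups of order 2 are possible by Lagrange.
The subgroups of order 2 are: {e, (1 2)(3 4)}; {e, (1 3)(2 4)}; {e, (1 4)(2 3)}.
So G has 3 subgroups of order 2.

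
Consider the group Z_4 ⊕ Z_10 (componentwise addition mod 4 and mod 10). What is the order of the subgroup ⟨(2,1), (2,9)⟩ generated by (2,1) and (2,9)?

|⟨(2,1)⟩| = 10 and |⟨(2,9)⟩| = 10, so |H| is a multiple of lcm(10, 10) = 10 and divides |G| = 40.
Closing under the operation: H = {(0,0), (0,2), (0,4), (0,6), (0,8), (2,1), (2,3), (2,5), (2,7), (2,9)}, so |H| = 10.

10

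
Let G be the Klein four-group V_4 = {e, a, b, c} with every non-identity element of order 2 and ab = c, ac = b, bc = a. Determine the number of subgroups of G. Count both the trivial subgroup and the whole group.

5

|G| = 4, so by Lagrange every subgroup order divides 4. Divisors: 1, 2, 4.
Subgroups by order — order 1: 1; order 2: 3; order 4: 1.
Total: 1 + 3 + 1 = 5.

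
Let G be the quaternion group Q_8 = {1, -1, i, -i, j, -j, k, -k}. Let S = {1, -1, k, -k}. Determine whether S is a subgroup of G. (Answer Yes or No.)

|S| = 4 divides |G| = 8, consistent with Lagrange.
S contains the identity, every element's inverse is in S, and S is closed under ·: it is a subgroup.
In fact S = ⟨-k⟩.

Yes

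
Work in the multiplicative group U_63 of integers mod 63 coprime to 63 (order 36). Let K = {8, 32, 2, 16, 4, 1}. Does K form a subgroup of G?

Yes

|K| = 6 divides |G| = 36, consistent with Lagrange.
K contains the identity, every element's inverse is in K, and K is closed under ·: it is a subgroup.
In fact K = ⟨2⟩.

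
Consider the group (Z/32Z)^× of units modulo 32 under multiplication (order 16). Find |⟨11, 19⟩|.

8

|⟨11⟩| = 8 and |⟨19⟩| = 8, so |H| is a multiple of lcm(8, 8) = 8 and divides |G| = 16.
Closing under the operation: H = {1, 3, 9, 11, 17, 19, 25, 27}, so |H| = 8.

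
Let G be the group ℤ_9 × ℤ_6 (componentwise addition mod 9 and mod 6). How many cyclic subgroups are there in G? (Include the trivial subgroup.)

16

Each element a generates a cyclic subgroup ⟨a⟩; distinct elements may generate the same one (a cyclic group of order d has φ(d) generators).
Cyclic subgroups by order — order 1: 1; order 2: 1; order 3: 4; order 6: 4; order 9: 3; order 18: 3.
Total: 16.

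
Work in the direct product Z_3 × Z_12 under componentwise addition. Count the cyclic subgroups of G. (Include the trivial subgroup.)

15

Each element a generates a cyclic subgroup ⟨a⟩; distinct elements may generate the same one (a cyclic group of order d has φ(d) generators).
Cyclic subgroups by order — order 1: 1; order 2: 1; order 3: 4; order 4: 1; order 6: 4; order 12: 4.
Total: 15.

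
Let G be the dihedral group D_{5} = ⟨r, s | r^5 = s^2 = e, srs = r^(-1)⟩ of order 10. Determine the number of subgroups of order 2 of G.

|G| = 10 and 2 | 10, so subgroups of order 2 are possible by Lagrange.
The subgroups of order 2 are: {e, r^2s}; {e, r^3s}; {e, r^4s}; {e, rs}; … (5 in all).
So G has 5 subgroups of order 2.

5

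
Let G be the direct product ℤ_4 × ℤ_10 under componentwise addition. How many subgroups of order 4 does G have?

|G| = 40 and 4 | 40, so subgroups of order 4 are possible by Lagrange.
The subgroups of order 4 are: {(0,0), (0,5), (2,0), (2,5)}; {(0,0), (1,0), (2,0), (3,0)}; {(0,0), (1,5), (2,0), (3,5)}.
So G has 3 subgroups of order 4.

3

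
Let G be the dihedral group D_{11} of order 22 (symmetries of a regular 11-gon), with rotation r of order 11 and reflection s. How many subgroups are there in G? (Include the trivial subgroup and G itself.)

|G| = 22, so by Lagrange every subgroup order divides 22. Divisors: 1, 2, 11, 22.
Subgroups by order — order 1: 1; order 2: 11; order 11: 1; order 22: 1.
Total: 1 + 11 + 1 + 1 = 14.

14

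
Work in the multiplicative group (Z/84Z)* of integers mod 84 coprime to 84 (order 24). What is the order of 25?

3

Compute successive powers of 25 mod 84: 25, 37, 1; 25^3 ≡ 1 (mod 84).
So |⟨25⟩| = 3.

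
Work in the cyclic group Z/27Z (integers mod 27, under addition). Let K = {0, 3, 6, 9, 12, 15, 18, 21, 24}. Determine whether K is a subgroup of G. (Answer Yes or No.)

Yes

|K| = 9 divides |G| = 27, consistent with Lagrange.
K contains the identity, every element's inverse is in K, and K is closed under +: it is a subgroup.
In fact K = ⟨3⟩.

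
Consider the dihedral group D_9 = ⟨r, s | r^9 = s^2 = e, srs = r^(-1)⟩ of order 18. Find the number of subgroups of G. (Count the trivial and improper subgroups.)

16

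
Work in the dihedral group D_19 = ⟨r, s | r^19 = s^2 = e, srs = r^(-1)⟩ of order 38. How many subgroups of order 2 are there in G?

|G| = 38 and 2 | 38, so subgroups of order 2 are possible by Lagrange.
The subgroups of order 2 are: {e, r^10s}; {e, r^11s}; {e, r^12s}; {e, r^13s}; … (19 in all).
So G has 19 subgroups of order 2.

19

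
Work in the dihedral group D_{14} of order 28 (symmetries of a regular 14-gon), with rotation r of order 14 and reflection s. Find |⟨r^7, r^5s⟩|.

4

|⟨r^7⟩| = 2 and |⟨r^5s⟩| = 2, so |H| is a multiple of lcm(2, 2) = 2 and divides |G| = 28.
Closing under the operation: H = {e, r^7, r^5s, r^12s}, so |H| = 4.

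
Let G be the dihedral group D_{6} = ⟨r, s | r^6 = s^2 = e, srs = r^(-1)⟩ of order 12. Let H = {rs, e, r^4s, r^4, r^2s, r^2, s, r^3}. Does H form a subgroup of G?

|H| = 8 does not divide |G| = 12, so by Lagrange H is not a subgroup.

No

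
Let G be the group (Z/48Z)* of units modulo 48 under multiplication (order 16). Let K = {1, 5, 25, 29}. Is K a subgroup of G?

Yes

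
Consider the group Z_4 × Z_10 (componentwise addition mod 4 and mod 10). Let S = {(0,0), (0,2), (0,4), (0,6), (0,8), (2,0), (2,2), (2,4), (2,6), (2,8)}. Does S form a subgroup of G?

|S| = 10 divides |G| = 40, consistent with Lagrange.
S contains the identity, every element's inverse is in S, and S is closed under +: it is a subgroup.
In fact S = ⟨(2,4)⟩.

Yes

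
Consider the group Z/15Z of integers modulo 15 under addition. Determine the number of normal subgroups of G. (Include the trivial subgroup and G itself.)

4

G is abelian, so every subgroup is normal.
G has 4 subgroups in total, hence 4 normal subgroups.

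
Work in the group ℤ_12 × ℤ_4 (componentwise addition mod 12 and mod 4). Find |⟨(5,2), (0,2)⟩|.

|⟨(5,2)⟩| = 12 and |⟨(0,2)⟩| = 2, so |H| is a multiple of lcm(12, 2) = 12 and divides |G| = 48.
Closing under the operation: H = {(0,0), (0,2), (1,0), (1,2), (2,0), (2,2), (3,0), (3,2), (4,0), (4,2), (5,0), (5,2), (6,0), (6,2), (7,0), (7,2), (8,0), (8,2), (9,0), (9,2), (10,0), (10,2), (11,0), (11,2)}, so |H| = 24.

24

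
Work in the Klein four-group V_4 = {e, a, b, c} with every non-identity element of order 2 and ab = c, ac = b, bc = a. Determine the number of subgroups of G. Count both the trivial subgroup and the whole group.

|G| = 4, so by Lagrange every subgroup order divides 4. Divisors: 1, 2, 4.
Subgroups by order — order 1: 1; order 2: 3; order 4: 1.
Total: 1 + 3 + 1 = 5.

5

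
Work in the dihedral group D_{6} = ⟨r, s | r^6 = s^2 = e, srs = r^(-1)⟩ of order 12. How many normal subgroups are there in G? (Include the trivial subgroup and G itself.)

G has 16 subgroups. Checking conjugation-invariance by order — order 1: 1/1 normal; order 2: 1/7 normal; order 3: 1/1 normal; order 4: 0/3 normal; order 6: 3/3 normal; order 12: 1/1 normal.
Total normal subgroups: 7.

7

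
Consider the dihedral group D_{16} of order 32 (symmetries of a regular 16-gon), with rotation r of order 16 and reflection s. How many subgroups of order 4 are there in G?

|G| = 32 and 4 | 32, so subgroups of order 4 are possible by Lagrange.
The subgroups of order 4 are: {e, r^8, r^2s, r^10s}; {e, r^8, r^3s, r^11s}; {e, r^4, r^8, r^12}; {e, r^8, r^4s, r^12s}; … (9 in all).
So G has 9 subgroups of order 4.

9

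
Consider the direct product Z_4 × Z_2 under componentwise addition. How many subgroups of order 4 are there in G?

3

|G| = 8 and 4 | 8, so subgroups of order 4 are possible by Lagrange.
The subgroups of order 4 are: {(0,0), (0,1), (2,0), (2,1)}; {(0,0), (1,0), (2,0), (3,0)}; {(0,0), (1,1), (2,0), (3,1)}.
So G has 3 subgroups of order 4.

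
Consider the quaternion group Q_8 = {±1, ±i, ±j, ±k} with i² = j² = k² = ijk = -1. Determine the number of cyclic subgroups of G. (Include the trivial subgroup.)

A cyclic subgroup of order d is generated by each of its φ(d) elements of order d, so the cyclic subgroups of order d number (#elements of order d)/φ(d).
Cyclic subgroups by order — order 1: 1; order 2: 1; order 4: 3.
Total: 5.

5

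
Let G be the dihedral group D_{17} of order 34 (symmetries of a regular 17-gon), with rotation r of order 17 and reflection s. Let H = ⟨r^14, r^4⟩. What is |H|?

17

|⟨r^14⟩| = 17 and |⟨r^4⟩| = 17, so |H| is a multiple of lcm(17, 17) = 17 and divides |G| = 34.
Closing under the operation: H = {e, r, r^2, r^3, r^4, r^5, r^6, r^7, r^8, r^9, r^10, r^11, r^12, r^13, r^14, r^15, r^16}, so |H| = 17.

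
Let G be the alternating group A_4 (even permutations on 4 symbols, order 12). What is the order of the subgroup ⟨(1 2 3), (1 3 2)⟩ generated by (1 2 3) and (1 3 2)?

|⟨(1 2 3)⟩| = 3 and |⟨(1 3 2)⟩| = 3, so |H| is a multiple of lcm(3, 3) = 3 and divides |G| = 12.
Closing under the operation: H = {e, (1 2 3), (1 3 2)}, so |H| = 3.

3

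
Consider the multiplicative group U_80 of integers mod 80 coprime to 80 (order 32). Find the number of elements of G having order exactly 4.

Enumerating element orders in G gives 24 elements of order 4.

24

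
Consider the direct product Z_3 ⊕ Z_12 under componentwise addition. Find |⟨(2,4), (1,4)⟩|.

9

|⟨(2,4)⟩| = 3 and |⟨(1,4)⟩| = 3, so |H| is a multiple of lcm(3, 3) = 3 and divides |G| = 36.
Closing under the operation: H = {(0,0), (0,4), (0,8), (1,0), (1,4), (1,8), (2,0), (2,4), (2,8)}, so |H| = 9.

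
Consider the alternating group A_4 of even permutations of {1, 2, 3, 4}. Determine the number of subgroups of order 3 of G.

|G| = 12 and 3 | 12, so subgroups of order 3 are possible by Lagrange.
The subgroups of order 3 are: {e, (1 2 3), (1 3 2)}; {e, (1 2 4), (1 4 2)}; {e, (1 3 4), (1 4 3)}; {e, (2 3 4), (2 4 3)}.
So G has 4 subgroups of order 3.

4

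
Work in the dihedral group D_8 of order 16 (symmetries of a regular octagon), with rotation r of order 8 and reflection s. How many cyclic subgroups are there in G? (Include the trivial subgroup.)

Group the elements of G by the cyclic subgroup they generate; each cyclic subgroup of order d accounts for φ(d) elements.
Cyclic subgroups by order — order 1: 1; order 2: 9; order 4: 1; order 8: 1.
Total: 12.

12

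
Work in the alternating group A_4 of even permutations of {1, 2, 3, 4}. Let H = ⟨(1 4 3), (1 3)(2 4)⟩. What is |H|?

|⟨(1 4 3)⟩| = 3 and |⟨(1 3)(2 4)⟩| = 2, so |H| is a multiple of lcm(3, 2) = 6 and divides |G| = 12.
Closing {(1 4 3), (1 3)(2 4)} under the group operation gives all of G, so |H| = 12.

12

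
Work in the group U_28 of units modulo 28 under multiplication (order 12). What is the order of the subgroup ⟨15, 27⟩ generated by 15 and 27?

|⟨15⟩| = 2 and |⟨27⟩| = 2, so |H| is a multiple of lcm(2, 2) = 2 and divides |G| = 12.
Closing under the operation: H = {1, 13, 15, 27}, so |H| = 4.

4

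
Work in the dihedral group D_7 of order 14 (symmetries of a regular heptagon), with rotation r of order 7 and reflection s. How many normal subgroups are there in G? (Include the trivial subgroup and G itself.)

3

G has 10 subgroups. Checking conjugation-invariance by order — order 1: 1/1 normal; order 2: 0/7 normal; order 7: 1/1 normal; order 14: 1/1 normal.
Total normal subgroups: 3.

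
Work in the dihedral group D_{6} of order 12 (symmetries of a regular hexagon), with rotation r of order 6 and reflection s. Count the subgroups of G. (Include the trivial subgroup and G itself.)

|G| = 12, so by Lagrange every subgroup order divides 12. Divisors: 1, 2, 3, 4, 6, 12.
Subgroups by order — order 1: 1; order 2: 7; order 3: 1; order 4: 3; order 6: 3; order 12: 1.
Total: 1 + 7 + 1 + 3 + 3 + 1 = 16.

16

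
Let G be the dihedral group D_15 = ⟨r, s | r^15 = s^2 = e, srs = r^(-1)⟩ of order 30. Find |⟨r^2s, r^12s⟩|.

|⟨r^2s⟩| = 2 and |⟨r^12s⟩| = 2, so |H| is a multiple of lcm(2, 2) = 2 and divides |G| = 30.
Closing under the operation: H = {e, r^5, r^10, r^2s, r^7s, r^12s}, so |H| = 6.

6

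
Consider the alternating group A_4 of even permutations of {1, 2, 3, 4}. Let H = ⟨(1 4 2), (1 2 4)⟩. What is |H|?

3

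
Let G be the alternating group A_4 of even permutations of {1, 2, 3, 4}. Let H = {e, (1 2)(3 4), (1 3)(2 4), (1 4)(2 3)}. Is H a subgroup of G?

Yes

|H| = 4 divides |G| = 12, consistent with Lagrange.
H contains the identity, every element's inverse is in H, and H is closed under ∘: it is a subgroup.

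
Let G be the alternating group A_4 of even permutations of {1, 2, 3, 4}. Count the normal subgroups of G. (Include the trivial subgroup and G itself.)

G has 10 subgroups. Checking conjugation-invariance by order — order 1: 1/1 normal; order 2: 0/3 normal; order 3: 0/4 normal; order 4: 1/1 normal; order 12: 1/1 normal.
Total normal subgroups: 3.

3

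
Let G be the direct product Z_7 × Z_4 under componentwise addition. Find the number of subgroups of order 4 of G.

|G| = 28 and 4 | 28, so subgroups of order 4 are possible by Lagrange.
The subgroups of order 4 are: {(0,0), (0,1), (0,2), (0,3)}.
So G has 1 subgroup of order 4.

1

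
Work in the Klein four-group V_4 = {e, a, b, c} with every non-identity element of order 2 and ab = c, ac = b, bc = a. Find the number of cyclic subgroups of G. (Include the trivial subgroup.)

4

A cyclic subgroup of order d is generated by each of its φ(d) elements of order d, so the cyclic subgroups of order d number (#elements of order d)/φ(d).
Cyclic subgroups by order — order 1: 1; order 2: 3.
Total: 4.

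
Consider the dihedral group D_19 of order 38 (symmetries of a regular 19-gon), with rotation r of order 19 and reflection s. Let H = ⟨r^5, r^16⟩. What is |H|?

|⟨r^5⟩| = 19 and |⟨r^16⟩| = 19, so |H| is a multiple of lcm(19, 19) = 19 and divides |G| = 38.
Closing under the operation: H = {e, r, r^2, r^3, r^4, r^5, r^6, r^7, r^8, r^9, r^10, r^11, r^12, r^13, r^14, r^15, r^16, r^17, r^18}, so |H| = 19.

19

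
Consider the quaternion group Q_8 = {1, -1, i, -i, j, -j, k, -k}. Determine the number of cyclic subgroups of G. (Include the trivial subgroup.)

5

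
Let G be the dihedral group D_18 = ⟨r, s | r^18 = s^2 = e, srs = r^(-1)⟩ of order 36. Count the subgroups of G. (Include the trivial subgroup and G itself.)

45

|G| = 36, so by Lagrange every subgroup order divides 36. Divisors: 1, 2, 3, 4, 6, 9, 12, 18, 36.
Subgroups by order — order 1: 1; order 2: 19; order 3: 1; order 4: 9; order 6: 7; order 9: 1; order 12: 3; order 18: 3; order 36: 1.
Total: 1 + 19 + 1 + 9 + 7 + 1 + 3 + 3 + 1 = 45.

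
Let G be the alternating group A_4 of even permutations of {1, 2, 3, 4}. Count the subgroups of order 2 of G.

3

|G| = 12 and 2 | 12, so subgroups of order 2 are possible by Lagrange.
The subgroups of order 2 are: {e, (1 2)(3 4)}; {e, (1 3)(2 4)}; {e, (1 4)(2 3)}.
So G has 3 subgroups of order 2.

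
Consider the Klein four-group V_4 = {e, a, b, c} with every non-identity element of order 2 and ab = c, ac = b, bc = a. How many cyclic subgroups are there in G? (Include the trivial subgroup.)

4

Group the elements of G by the cyclic subgroup they generate; each cyclic subgroup of order d accounts for φ(d) elements.
Cyclic subgroups by order — order 1: 1; order 2: 3.
Total: 4.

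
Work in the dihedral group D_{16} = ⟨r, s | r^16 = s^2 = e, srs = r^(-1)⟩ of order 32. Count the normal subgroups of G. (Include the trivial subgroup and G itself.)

8

G has 36 subgroups. Checking conjugation-invariance by order — order 1: 1/1 normal; order 2: 1/17 normal; order 4: 1/9 normal; order 8: 1/5 normal; order 16: 3/3 normal; order 32: 1/1 normal.
Total normal subgroups: 8.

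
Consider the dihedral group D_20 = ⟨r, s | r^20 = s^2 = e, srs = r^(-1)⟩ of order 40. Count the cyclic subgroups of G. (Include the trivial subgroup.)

A cyclic subgroup of order d is generated by each of its φ(d) elements of order d, so the cyclic subgroups of order d number (#elements of order d)/φ(d).
Cyclic subgroups by order — order 1: 1; order 2: 21; order 4: 1; order 5: 1; order 10: 1; order 20: 1.
Total: 26.

26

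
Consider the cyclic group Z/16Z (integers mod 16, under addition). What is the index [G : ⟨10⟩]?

2

|⟨10⟩| = 8 and |G| = 16.
By Lagrange, [G : H] = |G|/|H| = 16/8 = 2.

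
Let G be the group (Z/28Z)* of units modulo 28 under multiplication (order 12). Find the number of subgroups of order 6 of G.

|G| = 12 and 6 | 12, so subgroups of order 6 are possible by Lagrange.
The subgroups of order 6 are: {1, 9, 11, 15, 23, 25}; {1, 5, 9, 13, 17, 25}; {1, 3, 9, 19, 25, 27}.
So G has 3 subgroups of order 6.

3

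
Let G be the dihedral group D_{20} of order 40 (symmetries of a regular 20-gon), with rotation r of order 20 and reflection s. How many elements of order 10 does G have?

The elements of order 10 are: r^2, r^6, r^14, r^18.
That's 4.

4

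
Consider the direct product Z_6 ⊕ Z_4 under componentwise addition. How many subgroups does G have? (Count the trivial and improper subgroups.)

16

|G| = 24, so by Lagrange every subgroup order divides 24. Divisors: 1, 2, 3, 4, 6, 8, 12, 24.
Subgroups by order — order 1: 1; order 2: 3; order 3: 1; order 4: 3; order 6: 3; order 8: 1; order 12: 3; order 24: 1.
Total: 1 + 3 + 1 + 3 + 3 + 1 + 3 + 1 = 16.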